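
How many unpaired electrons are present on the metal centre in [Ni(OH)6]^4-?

2 unpaired electrons

Summing ligand charges against the −4 overall charge gives an oxidation state of +2 for nickel.
Group 10 minus oxidation state 2 gives a d⁸ configuration.
In an octahedral field the d⁸ configuration is t₂g⁶e_g² (only one arrangement possible), giving 2 unpaired electrons.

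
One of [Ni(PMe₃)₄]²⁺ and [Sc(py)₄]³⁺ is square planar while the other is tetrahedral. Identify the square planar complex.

For [Ni(PMe₃)₄]²⁺: Ligand charges: trimethylphosphine is neutral. With an overall charge of +2 the nickel centre must be in the +2 oxidation state. Ni sits in group 10, so the d-electron count is 10 − 2 = 8. Trimethylphosphine is a strong-field ligand (high in the spectrochemical series). A 3d d⁸ ion with strong-field ligands gains enough CFSE to favour square planar over tetrahedral. → square planar.
For [Sc(py)₄]³⁺: Pyridine is neutral; balancing the +3 overall charge requires Sc(III). Group 3 minus oxidation state 3 gives a d⁰ configuration. A d⁰ ion has no crystal-field stabilisation preference between square planar and tetrahedral, so four ligands adopt the sterically favoured tetrahedral geometry. → tetrahedral.

[Ni(PMe₃)₄]²⁺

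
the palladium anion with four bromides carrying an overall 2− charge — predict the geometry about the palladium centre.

square planar

Summing ligand charges against the −2 overall charge gives an oxidation state of +2 for palladium.
Pd sits in group 10, so the d-electron count is 10 − 2 = 8.
Coordination number: 4.
A 4d d⁸ ion has a large crystal-field splitting; square planar leaves the high-energy d_{x²−y²} orbital empty and maximises CFSE.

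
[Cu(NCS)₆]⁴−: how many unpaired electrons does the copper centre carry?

1 unpaired electron

Each isothiocyanate is −1; balancing the −4 overall charge requires Cu(II).
Cu sits in group 11, so the d-electron count is 11 − 2 = 9.
In an octahedral field the d⁹ configuration is t₂g⁶e_g³ (only one arrangement possible), giving 1 unpaired electron.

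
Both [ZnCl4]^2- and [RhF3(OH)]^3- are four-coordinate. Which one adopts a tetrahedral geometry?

For [ZnCl4]^2-: Summing ligand charges against the −2 overall charge gives an oxidation state of +2 for zinc. Zn sits in group 12, so the d-electron count is 12 − 2 = 10. A d¹⁰ ion has no crystal-field stabilisation preference between square planar and tetrahedral, so four ligands adopt the sterically favoured tetrahedral geometry. → tetrahedral.
For [RhF3(OH)]^3-: Summing ligand charges against the −3 overall charge gives an oxidation state of +1 for rhodium. Rhodium is a group-9 element; Rh(I) is therefore d⁸. A 4d d⁸ ion has a large crystal-field splitting; square planar leaves the high-energy d_{x²−y²} orbital empty and maximises CFSE. → square planar.

[ZnCl4]^2-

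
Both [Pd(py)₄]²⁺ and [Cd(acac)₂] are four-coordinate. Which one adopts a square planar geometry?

For [Pd(py)₄]²⁺: Pyridine is neutral; balancing the +2 overall charge requires Pd(II). Pd sits in group 10, so the d-electron count is 10 − 2 = 8. A 4d d⁸ ion has a large crystal-field splitting; square planar leaves the high-energy d_{x²−y²} orbital empty and maximises CFSE. → square planar.
For [Cd(acac)₂]: Each acetylacetonate is −1; balancing the 0 overall charge requires Cd(II). Group 12 minus oxidation state 2 gives a d¹⁰ configuration. A d¹⁰ ion has no crystal-field stabilisation preference between square planar and tetrahedral, so four ligands adopt the sterically favoured tetrahedral geometry. → tetrahedral.

[Pd(py)₄]²⁺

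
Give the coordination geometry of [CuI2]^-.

Ligand charges: each iodide is −1. With an overall charge of −1 the copper centre must be in the +1 oxidation state.
Copper is a group-11 element; Cu(I) is therefore d¹⁰.
Coordination number: 2.
A d¹⁰ ion with only two ligands adopts a linear arrangement (sp hybridisation; no CFSE preference).

linear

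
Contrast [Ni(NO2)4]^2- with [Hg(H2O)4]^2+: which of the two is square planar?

[Ni(NO2)4]^2-

For [Ni(NO2)4]^2-: Summing ligand charges against the −2 overall charge gives an oxidation state of +2 for nickel. Group 10 minus oxidation state 2 gives a d⁸ configuration. Nitro (N-bound nitrite) is a strong-field ligand (high in the spectrochemical series). A 3d d⁸ ion with strong-field ligands gains enough CFSE to favour square planar over tetrahedral. → square planar.
For [Hg(H2O)4]^2+: Summing ligand charges against the +2 overall charge gives an oxidation state of +2 for mercury. Group 12 minus oxidation state 2 gives a d¹⁰ configuration. A d¹⁰ ion has no crystal-field stabilisation preference between square planar and tetrahedral, so four ligands adopt the sterically favoured tetrahedral geometry. → tetrahedral.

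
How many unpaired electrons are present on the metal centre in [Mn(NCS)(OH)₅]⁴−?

Ligand charges: each isothiocyanate is −1; each hydroxide is −1. With an overall charge of −4 the manganese centre must be in the +2 oxidation state.
Mn sits in group 7, so the d-electron count is 7 − 2 = 5.
The spin state decides the count: Hydroxide and isothiocyanate are weak-field ligands for a first-row metal, so the complex is high-spin.
An octahedral high-spin d⁵ ion is t₂g³e_g², giving 5 unpaired electrons.

5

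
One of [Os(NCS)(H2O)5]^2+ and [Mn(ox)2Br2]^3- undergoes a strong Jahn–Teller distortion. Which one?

[Os(NCS)(H2O)5]^2+: Summing ligand charges against the +2 overall charge gives an oxidation state of +3 for osmium. Group 8 minus oxidation state 3 gives a d⁵ configuration. A 5d ion has a large Δₒ and is invariably low-spin. The d⁵ configuration leaves the e_g set evenly filled (or empty) — no strong Jahn–Teller driving force.
[Mn(ox)2Br2]^3-: Each oxalate is −2; each bromide is −1; balancing the −3 overall charge requires Mn(III). Manganese is a group-7 element; Mn(III) is therefore d⁴. Bromide and oxalate are weak-field ligands for a first-row metal, so the complex is high-spin. The t₂g³e_g¹ (high-spin) configuration has an unevenly filled e_g set; the Jahn–Teller theorem predicts a tetragonal distortion (typically axial elongation) to lift the degeneracy.

[Mn(ox)2Br2]^3-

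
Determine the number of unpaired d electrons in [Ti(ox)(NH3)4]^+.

1 unpaired electron

Each oxalate is −2; ammonia is neutral; balancing the +1 overall charge requires Ti(III).
Group 4 minus oxidation state 3 gives a d¹ configuration.
Counting donor atoms: 1×oxalate (bidentate) → 2 donors; 4×ammonia (monodentate) → 4 donors. Coordination number = 6.
In an octahedral field the d¹ configuration is t₂g¹e_g⁰ (only one arrangement possible), giving 1 unpaired electron.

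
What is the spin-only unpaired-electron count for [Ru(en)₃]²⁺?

0

Summing ligand charges against the +2 overall charge gives an oxidation state of +2 for ruthenium.
Ru sits in group 8, so the d-electron count is 8 − 2 = 6.
Counting donor atoms: 3×ethylenediamine (bidentate) → 6 donors. Coordination number = 6.
The spin state decides the count: a 4d ion has a large Δₒ and is invariably low-spin.
An octahedral low-spin d⁶ ion is t₂g⁶e_g⁰, giving 0 unpaired electrons.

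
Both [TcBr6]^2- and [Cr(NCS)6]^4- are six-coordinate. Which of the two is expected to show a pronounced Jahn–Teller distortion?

[TcBr6]^2-: Summing ligand charges against the −2 overall charge gives an oxidation state of +4 for technetium. Technetium is a group-7 element; Tc(IV) is therefore d³. The d³ configuration leaves the e_g set evenly filled (or empty) — no strong Jahn–Teller driving force.
[Cr(NCS)6]^4-: Each isothiocyanate is −1; balancing the −4 overall charge requires Cr(II). Group 6 minus oxidation state 2 gives a d⁴ configuration. Isothiocyanate is a weak-field ligand for a first-row metal, so the complex is high-spin. The t₂g³e_g¹ (high-spin) configuration has an unevenly filled e_g set; the Jahn–Teller theorem predicts a tetragonal distortion (typically axial elongation) to lift the degeneracy.

[Cr(NCS)6]^4-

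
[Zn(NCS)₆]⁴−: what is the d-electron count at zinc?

d¹⁰

Ligand charges: each isothiocyanate is −1. With an overall charge of −4 the zinc centre must be in the +2 oxidation state.
Zinc is a group-12 element; Zn(II) is therefore d¹⁰.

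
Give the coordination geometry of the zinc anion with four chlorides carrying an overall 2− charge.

tetrahedral

Ligand charges: each chloride is −1. With an overall charge of −2 the zinc centre must be in the +2 oxidation state.
Zinc is a group-12 element; Zn(II) is therefore d¹⁰.
Coordination number: 4.
A d¹⁰ ion has no crystal-field stabilisation preference between square planar and tetrahedral, so four ligands adopt the sterically favoured tetrahedral geometry.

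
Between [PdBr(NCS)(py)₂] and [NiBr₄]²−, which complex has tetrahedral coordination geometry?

[NiBr₄]²−

For [PdBr(NCS)(py)₂]: Summing ligand charges against the 0 overall charge gives an oxidation state of +2 for palladium. Group 10 minus oxidation state 2 gives a d⁸ configuration. A 4d d⁸ ion has a large crystal-field splitting; square planar leaves the high-energy d_{x²−y²} orbital empty and maximises CFSE. → square planar.
For [NiBr₄]²−: Summing ligand charges against the −2 overall charge gives an oxidation state of +2 for nickel. Nickel is a group-10 element; Ni(II) is therefore d⁸. Bromide is a weak-field ligand. With weak-field ligands the CFSE gain from square planar is small, so a 3d d⁸ ion takes the sterically preferred tetrahedral geometry. → tetrahedral.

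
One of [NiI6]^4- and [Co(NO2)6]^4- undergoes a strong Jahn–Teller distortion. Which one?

[NiI6]^4-: Ligand charges: each iodide is −1. With an overall charge of −4 the nickel centre must be in the +2 oxidation state. Nickel is a group-10 element; Ni(II) is therefore d⁸. The d⁸ configuration leaves the e_g set evenly filled (or empty) — no strong Jahn–Teller driving force.
[Co(NO2)6]^4-: Summing ligand charges against the −4 overall charge gives an oxidation state of +2 for cobalt. Group 9 minus oxidation state 2 gives a d⁷ configuration. Nitro (N-bound nitrite) is a strong-field ligand (high in the spectrochemical series) for a first-row metal, so the complex is low-spin. The t₂g⁶e_g¹ (low-spin) configuration has an unevenly filled e_g set; the Jahn–Teller theorem predicts a tetragonal distortion (typically axial elongation) to lift the degeneracy.

[Co(NO2)6]^4-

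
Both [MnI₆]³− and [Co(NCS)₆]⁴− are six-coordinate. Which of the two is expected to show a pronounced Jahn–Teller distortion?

[MnI₆]³−: Each iodide is −1; balancing the −3 overall charge requires Mn(III). Mn sits in group 7, so the d-electron count is 7 − 3 = 4. Iodide is a weak-field ligand for a first-row metal, so the complex is high-spin. The t₂g³e_g¹ (high-spin) configuration has an unevenly filled e_g set; the Jahn–Teller theorem predicts a tetragonal distortion (typically axial elongation) to lift the degeneracy.
[Co(NCS)₆]⁴−: Ligand charges: each isothiocyanate is −1. With an overall charge of −4 the cobalt centre must be in the +2 oxidation state. Group 9 minus oxidation state 2 gives a d⁷ configuration. Isothiocyanate is a weak-field ligand for a first-row metal, so the complex is high-spin. The d⁷ configuration leaves the e_g set evenly filled (or empty) — no strong Jahn–Teller driving force.

[MnI₆]³−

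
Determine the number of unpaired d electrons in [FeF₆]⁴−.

4

Summing ligand charges against the −4 overall charge gives an oxidation state of +2 for iron.
Fe sits in group 8, so the d-electron count is 8 − 2 = 6.
The spin state decides the count: Fluoride is a weak-field ligand for a first-row metal, so the complex is high-spin.
An octahedral high-spin d⁶ ion is t₂g⁴e_g², giving 4 unpaired electrons.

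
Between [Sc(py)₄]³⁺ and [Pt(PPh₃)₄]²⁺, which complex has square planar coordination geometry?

For [Sc(py)₄]³⁺: Summing ligand charges against the +3 overall charge gives an oxidation state of +3 for scandium. Group 3 minus oxidation state 3 gives a d⁰ configuration. A d⁰ ion has no crystal-field stabilisation preference between square planar and tetrahedral, so four ligands adopt the sterically favoured tetrahedral geometry. → tetrahedral.
For [Pt(PPh₃)₄]²⁺: Ligand charges: triphenylphosphine is neutral. With an overall charge of +2 the platinum centre must be in the +2 oxidation state. Group 10 minus oxidation state 2 gives a d⁸ configuration. A 5d d⁸ ion has a large crystal-field splitting; square planar leaves the high-energy d_{x²−y²} orbital empty and maximises CFSE. → square planar.

[Pt(PPh₃)₄]²⁺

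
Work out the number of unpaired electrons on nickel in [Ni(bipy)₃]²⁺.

2 unpaired electrons

Ligand charges: 2,2′-bipyridine is neutral. With an overall charge of +2 the nickel centre must be in the +2 oxidation state.
Nickel is a group-10 element; Ni(II) is therefore d⁸.
Counting donor atoms: 3×2,2′-bipyridine (bidentate) → 6 donors. Coordination number = 6.
In an octahedral field the d⁸ configuration is t₂g⁶e_g² (only one arrangement possible), giving 2 unpaired electrons.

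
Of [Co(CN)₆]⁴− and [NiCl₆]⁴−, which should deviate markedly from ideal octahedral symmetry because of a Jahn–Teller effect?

[Co(CN)₆]⁴−: Ligand charges: each cyanide is −1. With an overall charge of −4 the cobalt centre must be in the +2 oxidation state. Cobalt is a group-9 element; Co(II) is therefore d⁷. Cyanide is a strong-field ligand (high in the spectrochemical series) for a first-row metal, so the complex is low-spin. The t₂g⁶e_g¹ (low-spin) configuration has an unevenly filled e_g set; the Jahn–Teller theorem predicts a tetragonal distortion (typically axial elongation) to lift the degeneracy.
[NiCl₆]⁴−: Ligand charges: each chloride is −1. With an overall charge of −4 the nickel centre must be in the +2 oxidation state. Ni sits in group 10, so the d-electron count is 10 − 2 = 8. The d⁸ configuration leaves the e_g set evenly filled (or empty) — no strong Jahn–Teller driving force.

[Co(CN)₆]⁴−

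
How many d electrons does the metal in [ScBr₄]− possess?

Ligand charges: each bromide is −1. With an overall charge of −1 the scandium centre must be in the +3 oxidation state.
Group 3 minus oxidation state 3 gives a d⁰ configuration.

d0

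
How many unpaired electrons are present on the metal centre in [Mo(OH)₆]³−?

3 unpaired electrons

Ligand charges: each hydroxide is −1. With an overall charge of −3 the molybdenum centre must be in the +3 oxidation state.
Molybdenum is a group-6 element; Mo(III) is therefore d³.
In an octahedral field the d³ configuration is t₂g³e_g⁰ (only one arrangement possible), giving 3 unpaired electrons.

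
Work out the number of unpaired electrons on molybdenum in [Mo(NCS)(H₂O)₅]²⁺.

Summing ligand charges against the +2 overall charge gives an oxidation state of +3 for molybdenum.
Group 6 minus oxidation state 3 gives a d³ configuration.
In an octahedral field the d³ configuration is t₂g³e_g⁰ (only one arrangement possible), giving 3 unpaired electrons.

3 unpaired electrons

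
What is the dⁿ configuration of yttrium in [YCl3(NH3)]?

Summing ligand charges against the 0 overall charge gives an oxidation state of +3 for yttrium.
Yttrium is a group-3 element; Y(III) is therefore d⁰.

d⁰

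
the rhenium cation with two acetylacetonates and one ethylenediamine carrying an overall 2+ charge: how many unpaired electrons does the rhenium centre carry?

3 unpaired electrons

Ligand charges: each acetylacetonate is −1; ethylenediamine is neutral. With an overall charge of +2 the rhenium centre must be in the +4 oxidation state.
Rhenium is a group-7 element; Re(IV) is therefore d³.
Counting donor atoms: 2×acetylacetonate (bidentate) → 4 donors; 1×ethylenediamine (bidentate) → 2 donors. Coordination number = 6.
In an octahedral field the d³ configuration is t₂g³e_g⁰ (only one arrangement possible), giving 3 unpaired electrons.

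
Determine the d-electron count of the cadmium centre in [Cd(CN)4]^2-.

Ligand charges: each cyanide is −1. With an overall charge of −2 the cadmium centre must be in the +2 oxidation state.
Cadmium is a group-12 element; Cd(II) is therefore d¹⁰.

d10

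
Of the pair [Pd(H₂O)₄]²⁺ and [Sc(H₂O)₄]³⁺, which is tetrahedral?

For [Pd(H₂O)₄]²⁺: Summing ligand charges against the +2 overall charge gives an oxidation state of +2 for palladium. Pd sits in group 10, so the d-electron count is 10 − 2 = 8. A 4d d⁸ ion has a large crystal-field splitting; square planar leaves the high-energy d_{x²−y²} orbital empty and maximises CFSE. → square planar.
For [Sc(H₂O)₄]³⁺: Water is neutral; balancing the +3 overall charge requires Sc(III). Scandium is a group-3 element; Sc(III) is therefore d⁰. A d⁰ ion has no crystal-field stabilisation preference between square planar and tetrahedral, so four ligands adopt the sterically favoured tetrahedral geometry. → tetrahedral.

[Sc(H₂O)₄]³⁺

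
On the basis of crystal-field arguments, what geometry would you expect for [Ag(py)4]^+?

Pyridine is neutral; balancing the +1 overall charge requires Ag(I).
Ag sits in group 11, so the d-electron count is 11 − 1 = 10.
Coordination number: 4.
A d¹⁰ ion has no crystal-field stabilisation preference between square planar and tetrahedral, so four ligands adopt the sterically favoured tetrahedral geometry.

tetrahedral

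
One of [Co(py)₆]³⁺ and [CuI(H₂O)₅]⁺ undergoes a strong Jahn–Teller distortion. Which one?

[CuI(H₂O)₅]⁺

[Co(py)₆]³⁺: Summing ligand charges against the +3 overall charge gives an oxidation state of +3 for cobalt. Co sits in group 9, so the d-electron count is 9 − 3 = 6. Co(III) has an exceptionally large octahedral splitting and is low-spin with essentially every ligand except fluoride. The d⁶ configuration leaves the e_g set evenly filled (or empty) — no strong Jahn–Teller driving force.
[CuI(H₂O)₅]⁺: Each iodide is −1; water is neutral; balancing the +1 overall charge requires Cu(II). Group 11 minus oxidation state 2 gives a d⁹ configuration. The t₂g⁶e_g³ configuration has an unevenly filled e_g set; the Jahn–Teller theorem predicts a tetragonal distortion (typically axial elongation) to lift the degeneracy.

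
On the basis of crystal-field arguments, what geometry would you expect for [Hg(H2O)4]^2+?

tetrahedral

Summing ligand charges against the +2 overall charge gives an oxidation state of +2 for mercury.
Group 12 minus oxidation state 2 gives a d¹⁰ configuration.
With 4 monodentate ligands the coordination number is 4.
A d¹⁰ ion has no crystal-field stabilisation preference between square planar and tetrahedral, so four ligands adopt the sterically favoured tetrahedral geometry.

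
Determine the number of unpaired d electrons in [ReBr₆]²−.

Ligand charges: each bromide is −1. With an overall charge of −2 the rhenium centre must be in the +4 oxidation state.
Group 7 minus oxidation state 4 gives a d³ configuration.
In an octahedral field the d³ configuration is t₂g³e_g⁰ (only one arrangement possible), giving 3 unpaired electrons.

3 unpaired electrons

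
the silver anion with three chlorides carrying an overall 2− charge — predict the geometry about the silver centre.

trigonal planar

Summing ligand charges against the −2 overall charge gives an oxidation state of +1 for silver.
Silver is a group-11 element; Ag(I) is therefore d¹⁰.
Coordination number: 3.
Three ligands around a d¹⁰ centre minimise repulsion in a trigonal-planar arrangement.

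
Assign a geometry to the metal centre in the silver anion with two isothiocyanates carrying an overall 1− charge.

linear

Each isothiocyanate is −1; balancing the −1 overall charge requires Ag(I).
Ag sits in group 11, so the d-electron count is 11 − 1 = 10.
With 2 monodentate ligands the coordination number is 2.
A d¹⁰ ion with only two ligands adopts a linear arrangement (sp hybridisation; no CFSE preference).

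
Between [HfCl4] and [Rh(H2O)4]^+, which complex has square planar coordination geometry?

For [HfCl4]: Ligand charges: each chloride is −1. With an overall charge of 0 the hafnium centre must be in the +4 oxidation state. Hf sits in group 4, so the d-electron count is 4 − 4 = 0. A d⁰ ion has no crystal-field stabilisation preference between square planar and tetrahedral, so four ligands adopt the sterically favoured tetrahedral geometry. → tetrahedral.
For [Rh(H2O)4]^+: Water is neutral; balancing the +1 overall charge requires Rh(I). Rh sits in group 9, so the d-electron count is 9 − 1 = 8. A 4d d⁸ ion has a large crystal-field splitting; square planar leaves the high-energy d_{x²−y²} orbital empty and maximises CFSE. → square planar.

[Rh(H2O)4]^+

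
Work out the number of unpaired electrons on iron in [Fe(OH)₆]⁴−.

4 unpaired electrons

Each hydroxide is −1; balancing the −4 overall charge requires Fe(II).
Iron is a group-8 element; Fe(II) is therefore d⁶.
The spin state decides the count: Hydroxide is a weak-field ligand for a first-row metal, so the complex is high-spin.
An octahedral high-spin d⁶ ion is t₂g⁴e_g², giving 4 unpaired electrons.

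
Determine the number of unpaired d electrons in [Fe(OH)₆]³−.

Ligand charges: each hydroxide is −1. With an overall charge of −3 the iron centre must be in the +3 oxidation state.
Group 8 minus oxidation state 3 gives a d⁵ configuration.
The spin state decides the count: Hydroxide is a weak-field ligand for a first-row metal, so the complex is high-spin.
An octahedral high-spin d⁵ ion is t₂g³e_g², giving 5 unpaired electrons.

5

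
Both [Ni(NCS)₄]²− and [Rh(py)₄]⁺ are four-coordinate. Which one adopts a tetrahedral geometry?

[Ni(NCS)₄]²−

For [Ni(NCS)₄]²−: Ligand charges: each isothiocyanate is −1. With an overall charge of −2 the nickel centre must be in the +2 oxidation state. Ni sits in group 10, so the d-electron count is 10 − 2 = 8. Isothiocyanate is a weak-field ligand. With weak-field ligands the CFSE gain from square planar is small, so a 3d d⁸ ion takes the sterically preferred tetrahedral geometry. → tetrahedral.
For [Rh(py)₄]⁺: Pyridine is neutral; balancing the +1 overall charge requires Rh(I). Group 9 minus oxidation state 1 gives a d⁸ configuration. A 4d d⁸ ion has a large crystal-field splitting; square planar leaves the high-energy d_{x²−y²} orbital empty and maximises CFSE. → square planar.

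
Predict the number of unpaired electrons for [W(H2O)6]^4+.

Ligand charges: water is neutral. With an overall charge of +4 the tungsten centre must be in the +4 oxidation state.
Tungsten is a group-6 element; W(IV) is therefore d².
In an octahedral field the d² configuration is t₂g²e_g⁰ (only one arrangement possible), giving 2 unpaired electrons.

2 unpaired electrons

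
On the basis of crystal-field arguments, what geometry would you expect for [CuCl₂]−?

linear

Each chloride is −1; balancing the −1 overall charge requires Cu(I).
Copper is a group-11 element; Cu(I) is therefore d¹⁰.
Coordination number: 2.
A d¹⁰ ion with only two ligands adopts a linear arrangement (sp hybridisation; no CFSE preference).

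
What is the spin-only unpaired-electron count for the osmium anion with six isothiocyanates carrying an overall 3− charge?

Ligand charges: each isothiocyanate is −1. With an overall charge of −3 the osmium centre must be in the +3 oxidation state.
Group 8 minus oxidation state 3 gives a d⁵ configuration.
The spin state decides the count: a 5d ion has a large Δₒ and is invariably low-spin.
An octahedral low-spin d⁵ ion is t₂g⁵e_g⁰, giving 1 unpaired electron.

1 unpaired electron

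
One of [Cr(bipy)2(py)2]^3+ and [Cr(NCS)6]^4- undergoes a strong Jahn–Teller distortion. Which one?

[Cr(NCS)6]^4-

[Cr(bipy)2(py)2]^3+: Summing ligand charges against the +3 overall charge gives an oxidation state of +3 for chromium. Chromium is a group-6 element; Cr(III) is therefore d³. The d³ configuration leaves the e_g set evenly filled (or empty) — no strong Jahn–Teller driving force.
[Cr(NCS)6]^4-: Each isothiocyanate is −1; balancing the −4 overall charge requires Cr(II). Chromium is a group-6 element; Cr(II) is therefore d⁴. Isothiocyanate is a weak-field ligand for a first-row metal, so the complex is high-spin. The t₂g³e_g¹ (high-spin) configuration has an unevenly filled e_g set; the Jahn–Teller theorem predicts a tetragonal distortion (typically axial elongation) to lift the degeneracy.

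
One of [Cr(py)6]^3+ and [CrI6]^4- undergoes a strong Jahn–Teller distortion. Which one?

[CrI6]^4-

[Cr(py)6]^3+: Summing ligand charges against the +3 overall charge gives an oxidation state of +3 for chromium. Cr sits in group 6, so the d-electron count is 6 − 3 = 3. The d³ configuration leaves the e_g set evenly filled (or empty) — no strong Jahn–Teller driving force.
[CrI6]^4-: Summing ligand charges against the −4 overall charge gives an oxidation state of +2 for chromium. Chromium is a group-6 element; Cr(II) is therefore d⁴. Iodide is a weak-field ligand for a first-row metal, so the complex is high-spin. The t₂g³e_g¹ (high-spin) configuration has an unevenly filled e_g set; the Jahn–Teller theorem predicts a tetragonal distortion (typically axial elongation) to lift the degeneracy.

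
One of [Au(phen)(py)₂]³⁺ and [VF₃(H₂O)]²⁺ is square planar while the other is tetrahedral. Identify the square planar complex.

[Au(phen)(py)₂]³⁺

For [Au(phen)(py)₂]³⁺: Ligand charges: 1,10-phenanthroline is neutral; pyridine is neutral. With an overall charge of +3 the gold centre must be in the +3 oxidation state. Group 11 minus oxidation state 3 gives a d⁸ configuration. A 5d d⁸ ion has a large crystal-field splitting; square planar leaves the high-energy d_{x²−y²} orbital empty and maximises CFSE. → square planar.
For [VF₃(H₂O)]²⁺: Summing ligand charges against the +2 overall charge gives an oxidation state of +5 for vanadium. Group 5 minus oxidation state 5 gives a d⁰ configuration. A d⁰ ion has no crystal-field stabilisation preference between square planar and tetrahedral, so four ligands adopt the sterically favoured tetrahedral geometry. → tetrahedral.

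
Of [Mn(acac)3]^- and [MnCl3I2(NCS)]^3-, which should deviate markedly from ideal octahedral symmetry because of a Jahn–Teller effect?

[Mn(acac)3]^-: Each acetylacetonate is −1; balancing the −1 overall charge requires Mn(II). Group 7 minus oxidation state 2 gives a d⁵ configuration. Acetylacetonate is a weak-field ligand for a first-row metal, so the complex is high-spin. The d⁵ configuration leaves the e_g set evenly filled (or empty) — no strong Jahn–Teller driving force.
[MnCl3I2(NCS)]^3-: Ligand charges: each chloride is −1; each iodide is −1; each isothiocyanate is −1. With an overall charge of −3 the manganese centre must be in the +3 oxidation state. Group 7 minus oxidation state 3 gives a d⁴ configuration. Chloride, iodide, and isothiocyanate are weak-field ligands for a first-row metal, so the complex is high-spin. The t₂g³e_g¹ (high-spin) configuration has an unevenly filled e_g set; the Jahn–Teller theorem predicts a tetragonal distortion (typically axial elongation) to lift the degeneracy.

[MnCl3I2(NCS)]^3-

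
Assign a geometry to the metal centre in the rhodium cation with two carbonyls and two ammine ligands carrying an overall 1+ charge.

Ligand charges: carbonyl is neutral; ammonia is neutral. With an overall charge of +1 the rhodium centre must be in the +1 oxidation state.
Group 9 minus oxidation state 1 gives a d⁸ configuration.
With 4 monodentate ligands the coordination number is 4.
A 4d d⁸ ion has a large crystal-field splitting; square planar leaves the high-energy d_{x²−y²} orbital empty and maximises CFSE.

square planar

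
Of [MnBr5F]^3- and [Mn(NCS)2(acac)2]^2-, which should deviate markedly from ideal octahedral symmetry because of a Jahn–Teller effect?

[MnBr5F]^3-: Summing ligand charges against the −3 overall charge gives an oxidation state of +3 for manganese. Group 7 minus oxidation state 3 gives a d⁴ configuration. Bromide and fluoride are weak-field ligands for a first-row metal, so the complex is high-spin. The t₂g³e_g¹ (high-spin) configuration has an unevenly filled e_g set; the Jahn–Teller theorem predicts a tetragonal distortion (typically axial elongation) to lift the degeneracy.
[Mn(NCS)2(acac)2]^2-: Each isothiocyanate is −1; each acetylacetonate is −1; balancing the −2 overall charge requires Mn(II). Group 7 minus oxidation state 2 gives a d⁵ configuration. Acetylacetonate and isothiocyanate are weak-field ligands for a first-row metal, so the complex is high-spin. The d⁵ configuration leaves the e_g set evenly filled (or empty) — no strong Jahn–Teller driving force.

[MnBr5F]^3-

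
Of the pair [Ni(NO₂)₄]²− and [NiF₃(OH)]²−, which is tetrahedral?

[NiF₃(OH)]²−

For [Ni(NO₂)₄]²−: Each nitro (N-bound nitrite) is −1; balancing the −2 overall charge requires Ni(II). Ni sits in group 10, so the d-electron count is 10 − 2 = 8. Nitro (N-bound nitrite) is a strong-field ligand (high in the spectrochemical series). A 3d d⁸ ion with strong-field ligands gains enough CFSE to favour square planar over tetrahedral. → square planar.
For [NiF₃(OH)]²−: Ligand charges: each fluoride is −1; each hydroxide is −1. With an overall charge of −2 the nickel centre must be in the +2 oxidation state. Group 10 minus oxidation state 2 gives a d⁸ configuration. Fluoride and hydroxide are weak-field ligands. With weak-field ligands the CFSE gain from square planar is small, so a 3d d⁸ ion takes the sterically preferred tetrahedral geometry. → tetrahedral.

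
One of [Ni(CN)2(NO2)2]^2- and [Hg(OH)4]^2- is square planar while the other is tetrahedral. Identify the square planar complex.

[Ni(CN)2(NO2)2]^2-

For [Ni(CN)2(NO2)2]^2-: Summing ligand charges against the −2 overall charge gives an oxidation state of +2 for nickel. Nickel is a group-10 element; Ni(II) is therefore d⁸. Cyanide and nitro (N-bound nitrite) are strong-field ligands (high in the spectrochemical series). A 3d d⁸ ion with strong-field ligands gains enough CFSE to favour square planar over tetrahedral. → square planar.
For [Hg(OH)4]^2-: Ligand charges: each hydroxide is −1. With an overall charge of −2 the mercury centre must be in the +2 oxidation state. Group 12 minus oxidation state 2 gives a d¹⁰ configuration. A d¹⁰ ion has no crystal-field stabilisation preference between square planar and tetrahedral, so four ligands adopt the sterically favoured tetrahedral geometry. → tetrahedral.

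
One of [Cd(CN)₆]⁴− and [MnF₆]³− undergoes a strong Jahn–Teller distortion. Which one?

[MnF₆]³−

[Cd(CN)₆]⁴−: Summing ligand charges against the −4 overall charge gives an oxidation state of +2 for cadmium. Cadmium is a group-12 element; Cd(II) is therefore d¹⁰. The d¹⁰ configuration leaves the e_g set evenly filled (or empty) — no strong Jahn–Teller driving force.
[MnF₆]³−: Each fluoride is −1; balancing the −3 overall charge requires Mn(III). Group 7 minus oxidation state 3 gives a d⁴ configuration. Fluoride is a weak-field ligand for a first-row metal, so the complex is high-spin. The t₂g³e_g¹ (high-spin) configuration has an unevenly filled e_g set; the Jahn–Teller theorem predicts a tetragonal distortion (typically axial elongation) to lift the degeneracy.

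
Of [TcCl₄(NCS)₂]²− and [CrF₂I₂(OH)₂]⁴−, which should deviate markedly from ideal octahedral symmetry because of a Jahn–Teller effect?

[CrF₂I₂(OH)₂]⁴−

[TcCl₄(NCS)₂]²−: Ligand charges: each chloride is −1; each isothiocyanate is −1. With an overall charge of −2 the technetium centre must be in the +4 oxidation state. Technetium is a group-7 element; Tc(IV) is therefore d³. The d³ configuration leaves the e_g set evenly filled (or empty) — no strong Jahn–Teller driving force.
[CrF₂I₂(OH)₂]⁴−: Ligand charges: each fluoride is −1; each iodide is −1; each hydroxide is −1. With an overall charge of −4 the chromium centre must be in the +2 oxidation state. Group 6 minus oxidation state 2 gives a d⁴ configuration. Fluoride, hydroxide, and iodide are weak-field ligands for a first-row metal, so the complex is high-spin. The t₂g³e_g¹ (high-spin) configuration has an unevenly filled e_g set; the Jahn–Teller theorem predicts a tetragonal distortion (typically axial elongation) to lift the degeneracy.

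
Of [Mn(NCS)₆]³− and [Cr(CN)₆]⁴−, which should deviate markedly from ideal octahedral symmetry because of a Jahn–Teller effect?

[Mn(NCS)₆]³−

[Mn(NCS)₆]³−: Summing ligand charges against the −3 overall charge gives an oxidation state of +3 for manganese. Mn sits in group 7, so the d-electron count is 7 − 3 = 4. Isothiocyanate is a weak-field ligand for a first-row metal, so the complex is high-spin. The t₂g³e_g¹ (high-spin) configuration has an unevenly filled e_g set; the Jahn–Teller theorem predicts a tetragonal distortion (typically axial elongation) to lift the degeneracy.
[Cr(CN)₆]⁴−: Ligand charges: each cyanide is −1. With an overall charge of −4 the chromium centre must be in the +2 oxidation state. Cr sits in group 6, so the d-electron count is 6 − 2 = 4. Cyanide is a strong-field ligand (high in the spectrochemical series) for a first-row metal, so the complex is low-spin. The d⁴ configuration leaves the e_g set evenly filled (or empty) — no strong Jahn–Teller driving force.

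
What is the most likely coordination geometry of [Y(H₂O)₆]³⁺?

octahedral

Summing ligand charges against the +3 overall charge gives an oxidation state of +3 for yttrium.
Yttrium is a group-3 element; Y(III) is therefore d⁰.
With 6 monodentate ligands the coordination number is 6.
Six donors around a single metal centre give an octahedral coordination sphere.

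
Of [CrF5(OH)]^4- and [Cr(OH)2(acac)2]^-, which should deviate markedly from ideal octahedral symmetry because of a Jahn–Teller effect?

[CrF5(OH)]^4-: Summing ligand charges against the −4 overall charge gives an oxidation state of +2 for chromium. Group 6 minus oxidation state 2 gives a d⁴ configuration. Fluoride and hydroxide are weak-field ligands for a first-row metal, so the complex is high-spin. The t₂g³e_g¹ (high-spin) configuration has an unevenly filled e_g set; the Jahn–Teller theorem predicts a tetragonal distortion (typically axial elongation) to lift the degeneracy.
[Cr(OH)2(acac)2]^-: Each hydroxide is −1; each acetylacetonate is −1; balancing the −1 overall charge requires Cr(III). Cr sits in group 6, so the d-electron count is 6 − 3 = 3. The d³ configuration leaves the e_g set evenly filled (or empty) — no strong Jahn–Teller driving force.

[CrF5(OH)]^4-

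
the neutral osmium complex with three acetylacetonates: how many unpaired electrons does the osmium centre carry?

1 unpaired electron

Ligand charges: each acetylacetonate is −1. With an overall charge of 0 the osmium centre must be in the +3 oxidation state.
Os sits in group 8, so the d-electron count is 8 − 3 = 5.
Counting donor atoms: 3×acetylacetonate (bidentate) → 6 donors. Coordination number = 6.
The spin state decides the count: a 5d ion has a large Δₒ and is invariably low-spin.
An octahedral low-spin d⁵ ion is t₂g⁵e_g⁰, giving 1 unpaired electron.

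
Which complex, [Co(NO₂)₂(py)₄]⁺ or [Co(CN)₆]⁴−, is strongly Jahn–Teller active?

[Co(CN)₆]⁴−

[Co(NO₂)₂(py)₄]⁺: Each nitro (N-bound nitrite) is −1; pyridine is neutral; balancing the +1 overall charge requires Co(III). Cobalt is a group-9 element; Co(III) is therefore d⁶. Co(III) has an exceptionally large octahedral splitting and is low-spin with essentially every ligand except fluoride. The d⁶ configuration leaves the e_g set evenly filled (or empty) — no strong Jahn–Teller driving force.
[Co(CN)₆]⁴−: Summing ligand charges against the −4 overall charge gives an oxidation state of +2 for cobalt. Cobalt is a group-9 element; Co(II) is therefore d⁷. Cyanide is a strong-field ligand (high in the spectrochemical series) for a first-row metal, so the complex is low-spin. The t₂g⁶e_g¹ (low-spin) configuration has an unevenly filled e_g set; the Jahn–Teller theorem predicts a tetragonal distortion (typically axial elongation) to lift the degeneracy.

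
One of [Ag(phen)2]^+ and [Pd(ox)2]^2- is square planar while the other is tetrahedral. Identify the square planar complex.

For [Ag(phen)2]^+: Ligand charges: 1,10-phenanthroline is neutral. With an overall charge of +1 the silver centre must be in the +1 oxidation state. Ag sits in group 11, so the d-electron count is 11 − 1 = 10. A d¹⁰ ion has no crystal-field stabilisation preference between square planar and tetrahedral, so four ligands adopt the sterically favoured tetrahedral geometry. → tetrahedral.
For [Pd(ox)2]^2-: Each oxalate is −2; balancing the −2 overall charge requires Pd(II). Palladium is a group-10 element; Pd(II) is therefore d⁸. A 4d d⁸ ion has a large crystal-field splitting; square planar leaves the high-energy d_{x²−y²} orbital empty and maximises CFSE. → square planar.

[Pd(ox)2]^2-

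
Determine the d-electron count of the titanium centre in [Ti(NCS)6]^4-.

d²

Summing ligand charges against the −4 overall charge gives an oxidation state of +2 for titanium.
Ti sits in group 4, so the d-electron count is 4 − 2 = 2.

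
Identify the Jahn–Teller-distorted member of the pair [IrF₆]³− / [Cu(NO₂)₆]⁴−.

[Cu(NO₂)₆]⁴−

[IrF₆]³−: Each fluoride is −1; balancing the −3 overall charge requires Ir(III). Ir sits in group 9, so the d-electron count is 9 − 3 = 6. A 5d ion has a large Δₒ and is invariably low-spin. The d⁶ configuration leaves the e_g set evenly filled (or empty) — no strong Jahn–Teller driving force.
[Cu(NO₂)₆]⁴−: Ligand charges: each nitro (N-bound nitrite) is −1. With an overall charge of −4 the copper centre must be in the +2 oxidation state. Copper is a group-11 element; Cu(II) is therefore d⁹. The t₂g⁶e_g³ configuration has an unevenly filled e_g set; the Jahn–Teller theorem predicts a tetragonal distortion (typically axial elongation) to lift the degeneracy.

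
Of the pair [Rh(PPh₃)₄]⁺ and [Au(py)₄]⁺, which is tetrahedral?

For [Rh(PPh₃)₄]⁺: Summing ligand charges against the +1 overall charge gives an oxidation state of +1 for rhodium. Group 9 minus oxidation state 1 gives a d⁸ configuration. A 4d d⁸ ion has a large crystal-field splitting; square planar leaves the high-energy d_{x²−y²} orbital empty and maximises CFSE. → square planar.
For [Au(py)₄]⁺: Ligand charges: pyridine is neutral. With an overall charge of +1 the gold centre must be in the +1 oxidation state. Au sits in group 11, so the d-electron count is 11 − 1 = 10. A d¹⁰ ion has no crystal-field stabilisation preference between square planar and tetrahedral, so four ligands adopt the sterically favoured tetrahedral geometry. → tetrahedral.

[Au(py)₄]⁺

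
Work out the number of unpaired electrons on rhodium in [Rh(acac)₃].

0 unpaired electrons

Each acetylacetonate is −1; balancing the 0 overall charge requires Rh(III).
Group 9 minus oxidation state 3 gives a d⁶ configuration.
Counting donor atoms: 3×acetylacetonate (bidentate) → 6 donors. Coordination number = 6.
The spin state decides the count: a 4d ion has a large Δₒ and is invariably low-spin.
An octahedral low-spin d⁶ ion is t₂g⁶e_g⁰, giving 0 unpaired electrons.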